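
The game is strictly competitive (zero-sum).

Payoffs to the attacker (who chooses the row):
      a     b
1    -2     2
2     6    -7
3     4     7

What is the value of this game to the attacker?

35/8

Row 1 is strictly dominated by row 3, so the attacker never plays it.
The remaining 2×2 game on (2, 3) × (a, b) has no saddle point. Let the attacker play 2 with probability p; indifference gives 6p + 4(1−p) = −7p + 7(1−p), so p = 3/16.
Similarly the defender's optimal q on a is 7/8, and the value is 6·(7/8) + (-7)·(1/8) = 35/8.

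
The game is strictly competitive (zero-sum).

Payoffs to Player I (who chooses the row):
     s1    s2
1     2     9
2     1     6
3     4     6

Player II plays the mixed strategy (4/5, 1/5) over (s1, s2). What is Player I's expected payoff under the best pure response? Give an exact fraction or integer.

1: (2)·(4/5) + (9)·(1/5) = 17/5.
2: (1)·(4/5) + (6)·(1/5) = 2.
3: (4)·(4/5) + (6)·(1/5) = 22/5.
The best pure response is 3 with expected payoff 22/5.

22/5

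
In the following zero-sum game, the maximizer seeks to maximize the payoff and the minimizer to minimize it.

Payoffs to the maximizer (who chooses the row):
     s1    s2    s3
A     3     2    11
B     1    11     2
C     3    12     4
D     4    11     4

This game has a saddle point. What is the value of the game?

4

Row minima: 2, 1, 3, 4 → the maximizer's maximin is 4.
Column maxima: 4, 12, 11 → the minimizer's minimax is 4.
They coincide at (D, s1), so the value is 4.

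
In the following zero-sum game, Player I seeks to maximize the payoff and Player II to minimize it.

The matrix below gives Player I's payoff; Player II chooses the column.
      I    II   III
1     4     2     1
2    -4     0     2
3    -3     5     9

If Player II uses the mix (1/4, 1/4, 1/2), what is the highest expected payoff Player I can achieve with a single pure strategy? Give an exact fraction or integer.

5

1: (4)·(1/4) + (2)·(1/4) + (1)·(1/2) = 2.
2: (-4)·(1/4) + (0)·(1/4) + (2)·(1/2) = 0.
3: (-3)·(1/4) + (5)·(1/4) + (9)·(1/2) = 5.
The best pure response is 3 with expected payoff 5.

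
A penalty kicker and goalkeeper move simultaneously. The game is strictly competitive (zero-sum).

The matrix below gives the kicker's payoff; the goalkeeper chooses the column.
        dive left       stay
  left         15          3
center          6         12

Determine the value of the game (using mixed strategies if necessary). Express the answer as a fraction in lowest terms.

Row minima are 3 and 6, so the kicker's maximin is 6; column maxima are 15 and 12, so the goalkeeper's minimax is 12. These differ, so the equilibrium is in mixed strategies.
Let the kicker play left with probability p. The goalkeeper is indifferent when 15p + 6(1−p) = 3p + 12(1−p), giving p = 1/3.
Let the goalkeeper play dive left with probability q. The kicker is indifferent when 15q + 3(1−q) = 6q + 12(1−q), giving q = 1/2.
The value is 15·(1/2) + (3)·(1/2) = 9.

9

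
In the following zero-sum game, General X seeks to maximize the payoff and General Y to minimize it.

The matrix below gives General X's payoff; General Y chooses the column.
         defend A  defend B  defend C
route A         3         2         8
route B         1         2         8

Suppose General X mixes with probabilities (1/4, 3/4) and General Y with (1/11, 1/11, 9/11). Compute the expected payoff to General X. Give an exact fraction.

151/22

Against (1/11, 1/11, 9/11), each row's expected payoff is route A: 7; route B: 75/11.
Taking the (1/4, 3/4)-weighted average: (1/4)·(7) + (3/4)·(75/11) = 151/22.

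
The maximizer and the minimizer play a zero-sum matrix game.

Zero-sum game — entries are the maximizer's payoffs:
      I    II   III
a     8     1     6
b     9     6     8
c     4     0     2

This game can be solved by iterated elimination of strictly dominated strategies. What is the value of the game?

6

Column III is strictly dominated by II for the minimizer (1<6, 6<8, 0<2); eliminate III.
Column I is strictly dominated by II for the minimizer (1<8, 6<9, 0<4); eliminate I.
Row a is strictly dominated by row b (6>1); eliminate a.
Row c is strictly dominated by row b (6>0); eliminate c.
Only (b, II) remains, with payoff 6.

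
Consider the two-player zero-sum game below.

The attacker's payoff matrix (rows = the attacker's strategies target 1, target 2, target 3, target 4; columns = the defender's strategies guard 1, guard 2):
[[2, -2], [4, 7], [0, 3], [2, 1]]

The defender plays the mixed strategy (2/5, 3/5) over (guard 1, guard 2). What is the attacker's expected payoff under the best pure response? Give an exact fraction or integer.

target 1: (2)·(2/5) + (-2)·(3/5) = -2/5.
target 2: (4)·(2/5) + (7)·(3/5) = 29/5.
target 3: (0)·(2/5) + (3)·(3/5) = 9/5.
target 4: (2)·(2/5) + (1)·(3/5) = 7/5.
The best pure response is target 2 with expected payoff 29/5.

29/5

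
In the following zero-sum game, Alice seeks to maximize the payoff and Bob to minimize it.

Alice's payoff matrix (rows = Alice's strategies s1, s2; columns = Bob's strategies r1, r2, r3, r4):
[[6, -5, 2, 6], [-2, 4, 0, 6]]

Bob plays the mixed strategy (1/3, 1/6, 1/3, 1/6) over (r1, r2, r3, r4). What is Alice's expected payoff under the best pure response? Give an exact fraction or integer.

s1: (6)·(1/3) + (-5)·(1/6) + (2)·(1/3) + (6)·(1/6) = 17/6.
s2: (-2)·(1/3) + (4)·(1/6) + (0)·(1/3) + (6)·(1/6) = 1.
The best pure response is s1 with expected payoff 17/6.

17/6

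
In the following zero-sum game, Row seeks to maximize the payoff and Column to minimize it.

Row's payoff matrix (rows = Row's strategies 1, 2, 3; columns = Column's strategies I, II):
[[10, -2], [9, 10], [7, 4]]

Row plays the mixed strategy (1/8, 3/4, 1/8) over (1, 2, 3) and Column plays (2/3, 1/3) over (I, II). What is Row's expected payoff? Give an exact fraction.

17/2

Against (2/3, 1/3), each row's expected payoff is 1: 6; 2: 28/3; 3: 6.
Taking the (1/8, 3/4, 1/8)-weighted average: (1/8)·(6) + (3/4)·(28/3) + (1/8)·(6) = 17/2.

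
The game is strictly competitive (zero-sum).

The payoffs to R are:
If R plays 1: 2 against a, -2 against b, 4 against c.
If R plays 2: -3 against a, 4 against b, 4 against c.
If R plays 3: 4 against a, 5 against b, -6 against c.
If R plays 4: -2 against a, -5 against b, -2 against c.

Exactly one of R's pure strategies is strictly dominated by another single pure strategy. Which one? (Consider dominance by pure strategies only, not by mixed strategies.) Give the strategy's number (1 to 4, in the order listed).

4

Compare 4 with 1: 2 > -2, -2 > -5, 4 > -2.
So 1 strictly dominates 4 for R; 4 is strictly dominated.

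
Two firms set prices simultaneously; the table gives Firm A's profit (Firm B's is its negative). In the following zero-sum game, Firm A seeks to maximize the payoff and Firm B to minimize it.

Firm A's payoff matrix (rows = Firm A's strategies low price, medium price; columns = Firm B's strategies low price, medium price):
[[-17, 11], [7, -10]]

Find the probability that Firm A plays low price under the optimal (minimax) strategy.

Row minima are -17 and -10, so Firm A's maximin is -10; column maxima are 7 and 11, so Firm B's minimax is 7. These differ, so the equilibrium is in mixed strategies.
Let Firm A play low price with probability p. Firm B is indifferent when −17p + 7(1−p) = 11p − 10(1−p), giving p = 17/45.

17/45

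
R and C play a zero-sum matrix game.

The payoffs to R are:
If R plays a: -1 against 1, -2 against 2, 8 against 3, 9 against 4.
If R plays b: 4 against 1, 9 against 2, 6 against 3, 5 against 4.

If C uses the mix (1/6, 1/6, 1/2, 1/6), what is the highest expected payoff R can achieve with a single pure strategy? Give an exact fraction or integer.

a: (-1)·(1/6) + (-2)·(1/6) + (8)·(1/2) + (9)·(1/6) = 5.
b: (4)·(1/6) + (9)·(1/6) + (6)·(1/2) + (5)·(1/6) = 6.
The best pure response is b with expected payoff 6.

6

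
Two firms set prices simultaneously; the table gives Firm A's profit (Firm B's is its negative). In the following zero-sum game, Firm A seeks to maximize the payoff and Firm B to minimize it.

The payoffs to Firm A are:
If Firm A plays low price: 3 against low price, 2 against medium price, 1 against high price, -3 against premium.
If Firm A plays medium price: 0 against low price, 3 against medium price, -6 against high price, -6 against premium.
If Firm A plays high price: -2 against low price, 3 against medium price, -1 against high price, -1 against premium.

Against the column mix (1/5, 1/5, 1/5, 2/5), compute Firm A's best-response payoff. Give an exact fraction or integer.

0

low price: (3)·(1/5) + (2)·(1/5) + (1)·(1/5) + (-3)·(2/5) = 0.
medium price: (0)·(1/5) + (3)·(1/5) + (-6)·(1/5) + (-6)·(2/5) = -3.
high price: (-2)·(1/5) + (3)·(1/5) + (-1)·(1/5) + (-1)·(2/5) = -2/5.
The best pure response is low price with expected payoff 0.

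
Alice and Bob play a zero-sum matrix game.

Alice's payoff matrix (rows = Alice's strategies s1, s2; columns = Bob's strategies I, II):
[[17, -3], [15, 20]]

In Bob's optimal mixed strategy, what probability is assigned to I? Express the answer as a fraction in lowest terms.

Row minima are -3 and 15, so Alice's maximin is 15; column maxima are 17 and 20, so Bob's minimax is 17. These differ, so the equilibrium is in mixed strategies.
Let Bob play I with probability q. Alice is indifferent when 17q − 3(1−q) = 15q + 20(1−q), giving q = 23/25.

23/25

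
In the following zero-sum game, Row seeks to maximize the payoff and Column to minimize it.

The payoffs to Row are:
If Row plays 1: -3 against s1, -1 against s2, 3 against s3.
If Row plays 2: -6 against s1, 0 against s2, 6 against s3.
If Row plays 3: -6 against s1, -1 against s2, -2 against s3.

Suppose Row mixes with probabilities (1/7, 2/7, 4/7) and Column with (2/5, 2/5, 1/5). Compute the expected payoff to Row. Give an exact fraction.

Against (2/5, 2/5, 1/5), each row's expected payoff is 1: -1; 2: -6/5; 3: -16/5.
Taking the (1/7, 2/7, 4/7)-weighted average: (1/7)·(-1) + (2/7)·(-6/5) + (4/7)·(-16/5) = -81/35.

-81/35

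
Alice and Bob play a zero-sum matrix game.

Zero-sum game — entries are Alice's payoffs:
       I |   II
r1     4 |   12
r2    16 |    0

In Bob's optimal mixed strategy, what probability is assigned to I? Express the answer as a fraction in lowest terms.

1/2

Row minima are 4 and 0, so Alice's maximin is 4; column maxima are 16 and 12, so Bob's minimax is 12. These differ, so the equilibrium is in mixed strategies.
Let Bob play I with probability q. Alice is indifferent when 4q + 12(1−q) = 16q, giving q = 1/2.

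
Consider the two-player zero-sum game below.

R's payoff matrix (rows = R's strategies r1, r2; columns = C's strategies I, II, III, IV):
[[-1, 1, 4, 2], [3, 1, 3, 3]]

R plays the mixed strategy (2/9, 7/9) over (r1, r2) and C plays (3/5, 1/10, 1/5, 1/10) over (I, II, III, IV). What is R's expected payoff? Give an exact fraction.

Against (3/5, 1/10, 1/5, 1/10), each row's expected payoff is r1: 1/2; r2: 14/5.
Taking the (2/9, 7/9)-weighted average: (2/9)·(1/2) + (7/9)·(14/5) = 103/45.

103/45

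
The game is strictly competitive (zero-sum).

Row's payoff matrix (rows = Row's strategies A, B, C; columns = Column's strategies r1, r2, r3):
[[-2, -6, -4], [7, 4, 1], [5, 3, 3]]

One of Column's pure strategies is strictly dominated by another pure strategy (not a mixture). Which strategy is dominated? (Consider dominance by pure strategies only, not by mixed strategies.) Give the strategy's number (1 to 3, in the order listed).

1

Column prefers columns that give Row less. Compare r1 with r2: -6 < -2, 4 < 7, 3 < 5.
So r2 strictly dominates r1 for Column; r1 is strictly dominated.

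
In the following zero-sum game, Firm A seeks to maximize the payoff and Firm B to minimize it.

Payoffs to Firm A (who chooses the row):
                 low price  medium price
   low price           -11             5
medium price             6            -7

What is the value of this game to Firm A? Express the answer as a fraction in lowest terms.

Row minima are -11 and -7, so Firm A's maximin is -7; column maxima are 6 and 5, so Firm B's minimax is 5. These differ, so the equilibrium is in mixed strategies.
Let Firm A play low price with probability p. Firm B is indifferent when −11p + 6(1−p) = 5p − 7(1−p), giving p = 13/29.
Let Firm B play low price with probability q. Firm A is indifferent when −11q + 5(1−q) = 6q − 7(1−q), giving q = 12/29.
The value is -11·(12/29) + (5)·(17/29) = -47/29.

-47/29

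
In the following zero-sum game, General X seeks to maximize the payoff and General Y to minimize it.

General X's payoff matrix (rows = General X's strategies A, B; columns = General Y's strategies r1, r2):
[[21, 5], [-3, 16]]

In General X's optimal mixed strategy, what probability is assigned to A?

19/35

Row minima are 5 and -3, so General X's maximin is 5; column maxima are 21 and 16, so General Y's minimax is 16. These differ, so the equilibrium is in mixed strategies.
Let General X play A with probability p. General Y is indifferent when 21p − 3(1−p) = 5p + 16(1−p), giving p = 19/35.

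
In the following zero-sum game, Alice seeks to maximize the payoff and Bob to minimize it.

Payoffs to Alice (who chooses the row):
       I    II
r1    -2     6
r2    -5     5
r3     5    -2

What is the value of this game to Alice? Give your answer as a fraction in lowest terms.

Row r2 is strictly dominated by row r1, so Alice never plays it.
The remaining 2×2 game on (r1, r3) × (I, II) has no saddle point. Let Alice play r1 with probability p; indifference gives −2p + 5(1−p) = 6p − 2(1−p), so p = 7/15.
Similarly Bob's optimal q on I is 8/15, and the value is -2·(8/15) + (6)·(7/15) = 26/15.

26/15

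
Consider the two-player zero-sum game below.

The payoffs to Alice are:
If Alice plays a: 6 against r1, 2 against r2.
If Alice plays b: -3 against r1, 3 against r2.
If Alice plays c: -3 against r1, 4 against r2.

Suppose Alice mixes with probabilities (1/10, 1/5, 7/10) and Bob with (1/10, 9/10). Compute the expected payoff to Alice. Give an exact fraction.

Against (1/10, 9/10), each row's expected payoff is a: 12/5; b: 12/5; c: 33/10.
Taking the (1/10, 1/5, 7/10)-weighted average: (1/10)·(12/5) + (1/5)·(12/5) + (7/10)·(33/10) = 303/100.

303/100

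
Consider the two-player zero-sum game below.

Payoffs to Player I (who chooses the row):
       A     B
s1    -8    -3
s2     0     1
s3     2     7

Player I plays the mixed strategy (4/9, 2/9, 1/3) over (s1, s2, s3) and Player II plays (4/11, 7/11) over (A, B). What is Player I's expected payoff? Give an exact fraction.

Against (4/11, 7/11), each row's expected payoff is s1: -53/11; s2: 7/11; s3: 57/11.
Taking the (4/9, 2/9, 1/3)-weighted average: (4/9)·(-53/11) + (2/9)·(7/11) + (1/3)·(57/11) = -3/11.

-3/11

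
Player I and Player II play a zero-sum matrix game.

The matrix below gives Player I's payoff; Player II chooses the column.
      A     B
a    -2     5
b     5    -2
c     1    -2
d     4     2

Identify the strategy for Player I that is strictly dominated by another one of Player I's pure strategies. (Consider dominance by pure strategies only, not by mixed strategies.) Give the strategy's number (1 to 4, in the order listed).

3

Compare c with d: 4 > 1, 2 > -2.
So d strictly dominates c for Player I; c is strictly dominated.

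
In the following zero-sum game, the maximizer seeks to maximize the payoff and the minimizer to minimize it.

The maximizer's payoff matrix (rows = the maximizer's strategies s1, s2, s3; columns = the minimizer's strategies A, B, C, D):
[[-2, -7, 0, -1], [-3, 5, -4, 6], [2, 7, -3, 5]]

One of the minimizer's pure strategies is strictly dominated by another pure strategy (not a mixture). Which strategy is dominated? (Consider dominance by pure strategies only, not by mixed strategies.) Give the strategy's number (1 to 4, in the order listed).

The minimizer prefers columns that give the maximizer less. Compare D with A: -2 < -1, -3 < 6, 2 < 5.
So A strictly dominates D for the minimizer; D is strictly dominated.

4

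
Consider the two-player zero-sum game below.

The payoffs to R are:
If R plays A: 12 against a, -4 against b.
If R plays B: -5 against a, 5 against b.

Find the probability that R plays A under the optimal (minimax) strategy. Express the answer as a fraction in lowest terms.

Row minima are -4 and -5, so R's maximin is -4; column maxima are 12 and 5, so C's minimax is 5. These differ, so the equilibrium is in mixed strategies.
Let R play A with probability p. C is indifferent when 12p − 5(1−p) = −4p + 5(1−p), giving p = 5/13.

5/13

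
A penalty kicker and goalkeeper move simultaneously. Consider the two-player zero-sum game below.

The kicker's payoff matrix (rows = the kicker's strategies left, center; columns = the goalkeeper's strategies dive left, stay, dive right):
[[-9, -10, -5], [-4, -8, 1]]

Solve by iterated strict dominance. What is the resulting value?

-8

Column dive right is strictly dominated by dive left for the goalkeeper (-9<-5, -4<1); eliminate dive right.
Column dive left is strictly dominated by stay for the goalkeeper (-10<-9, -8<-4); eliminate dive left.
Row left is strictly dominated by row center (-8>-10); eliminate left.
Only (center, stay) remains, with payoff -8.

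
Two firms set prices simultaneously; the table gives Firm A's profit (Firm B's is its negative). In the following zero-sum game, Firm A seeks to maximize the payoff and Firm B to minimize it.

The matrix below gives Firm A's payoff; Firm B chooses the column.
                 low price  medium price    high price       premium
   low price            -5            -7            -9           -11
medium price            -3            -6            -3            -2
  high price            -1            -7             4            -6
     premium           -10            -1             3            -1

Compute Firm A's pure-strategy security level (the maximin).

The worst-case payoff for each row is low price: -11, medium price: -6, high price: -7, premium: -10.
The best of these is -6.

-6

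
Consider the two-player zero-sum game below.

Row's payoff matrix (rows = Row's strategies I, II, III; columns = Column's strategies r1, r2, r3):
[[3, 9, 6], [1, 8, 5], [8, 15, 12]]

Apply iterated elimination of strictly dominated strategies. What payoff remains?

Column r2 is strictly dominated by r1 for Column (3<9, 1<8, 8<15); eliminate r2.
Row I is strictly dominated by row III (8>3, 12>6); eliminate I.
Column r3 is strictly dominated by r1 for Column (1<5, 8<12); eliminate r3.
Row II is strictly dominated by row III (8>1); eliminate II.
Only (III, r1) remains, with payoff 8.

8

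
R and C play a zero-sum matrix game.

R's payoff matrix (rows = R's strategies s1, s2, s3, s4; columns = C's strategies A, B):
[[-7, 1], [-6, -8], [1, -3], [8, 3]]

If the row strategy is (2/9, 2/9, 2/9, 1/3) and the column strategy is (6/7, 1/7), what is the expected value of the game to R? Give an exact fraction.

-11/63

Against (6/7, 1/7), each row's expected payoff is s1: -41/7; s2: -44/7; s3: 3/7; s4: 51/7.
Taking the (2/9, 2/9, 2/9, 1/3)-weighted average: (2/9)·(-41/7) + (2/9)·(-44/7) + (2/9)·(3/7) + (1/3)·(51/7) = -11/63.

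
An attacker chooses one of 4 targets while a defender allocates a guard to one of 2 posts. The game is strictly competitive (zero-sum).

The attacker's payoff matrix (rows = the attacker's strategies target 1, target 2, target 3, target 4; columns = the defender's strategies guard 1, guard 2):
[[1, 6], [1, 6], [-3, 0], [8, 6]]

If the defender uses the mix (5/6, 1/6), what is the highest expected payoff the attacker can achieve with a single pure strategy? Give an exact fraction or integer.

23/3

target 1: (1)·(5/6) + (6)·(1/6) = 11/6.
target 2: (1)·(5/6) + (6)·(1/6) = 11/6.
target 3: (-3)·(5/6) + (0)·(1/6) = -5/2.
target 4: (8)·(5/6) + (6)·(1/6) = 23/3.
The best pure response is target 4 with expected payoff 23/3.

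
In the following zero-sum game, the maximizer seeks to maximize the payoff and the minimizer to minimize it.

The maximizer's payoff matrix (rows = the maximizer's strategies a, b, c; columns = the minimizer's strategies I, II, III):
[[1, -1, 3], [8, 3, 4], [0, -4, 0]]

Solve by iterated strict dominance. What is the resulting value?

Column I is strictly dominated by II for the minimizer (-1<1, 3<8, -4<0); eliminate I.
Column III is strictly dominated by II for the minimizer (-1<3, 3<4, -4<0); eliminate III.
Row a is strictly dominated by row b (3>-1); eliminate a.
Row c is strictly dominated by row b (3>-4); eliminate c.
Only (b, II) remains, with payoff 3.

3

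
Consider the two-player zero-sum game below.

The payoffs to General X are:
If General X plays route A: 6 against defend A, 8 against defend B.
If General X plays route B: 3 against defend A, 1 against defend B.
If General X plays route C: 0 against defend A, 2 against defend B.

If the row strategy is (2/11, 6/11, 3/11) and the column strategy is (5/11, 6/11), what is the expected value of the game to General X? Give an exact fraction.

Against (5/11, 6/11), each row's expected payoff is route A: 78/11; route B: 21/11; route C: 12/11.
Taking the (2/11, 6/11, 3/11)-weighted average: (2/11)·(78/11) + (6/11)·(21/11) + (3/11)·(12/11) = 318/121.

318/121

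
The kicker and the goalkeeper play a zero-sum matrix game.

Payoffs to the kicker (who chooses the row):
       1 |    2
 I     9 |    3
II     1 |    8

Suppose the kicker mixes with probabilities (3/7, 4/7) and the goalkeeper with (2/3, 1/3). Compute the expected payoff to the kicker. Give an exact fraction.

103/21

Against (2/3, 1/3), each row's expected payoff is I: 7; II: 10/3.
Taking the (3/7, 4/7)-weighted average: (3/7)·(7) + (4/7)·(10/3) = 103/21.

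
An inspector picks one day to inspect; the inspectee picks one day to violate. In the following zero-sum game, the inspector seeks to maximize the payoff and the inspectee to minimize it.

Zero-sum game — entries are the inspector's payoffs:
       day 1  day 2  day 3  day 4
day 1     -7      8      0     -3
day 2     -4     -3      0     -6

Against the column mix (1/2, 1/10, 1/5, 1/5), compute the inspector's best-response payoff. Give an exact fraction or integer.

-33/10

day 1: (-7)·(1/2) + (8)·(1/10) + (0)·(1/5) + (-3)·(1/5) = -33/10.
day 2: (-4)·(1/2) + (-3)·(1/10) + (0)·(1/5) + (-6)·(1/5) = -7/2.
The best pure response is day 1 with expected payoff -33/10.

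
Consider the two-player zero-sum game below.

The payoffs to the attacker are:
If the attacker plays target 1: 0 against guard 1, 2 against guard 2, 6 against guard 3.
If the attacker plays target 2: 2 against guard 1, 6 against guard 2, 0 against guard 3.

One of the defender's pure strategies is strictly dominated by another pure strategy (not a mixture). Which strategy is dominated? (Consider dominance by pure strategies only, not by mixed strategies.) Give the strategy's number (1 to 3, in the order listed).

The defender prefers columns that give the attacker less. Compare guard 2 with guard 1: 0 < 2, 2 < 6.
So guard 1 strictly dominates guard 2 for the defender; guard 2 is strictly dominated.

2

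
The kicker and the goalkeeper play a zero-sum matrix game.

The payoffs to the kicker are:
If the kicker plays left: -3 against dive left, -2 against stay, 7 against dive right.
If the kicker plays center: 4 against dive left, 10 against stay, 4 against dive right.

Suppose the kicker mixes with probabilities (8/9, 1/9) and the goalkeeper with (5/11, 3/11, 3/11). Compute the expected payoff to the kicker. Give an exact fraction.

62/99

Against (5/11, 3/11, 3/11), each row's expected payoff is left: 0; center: 62/11.
Taking the (8/9, 1/9)-weighted average: (8/9)·(0) + (1/9)·(62/11) = 62/99.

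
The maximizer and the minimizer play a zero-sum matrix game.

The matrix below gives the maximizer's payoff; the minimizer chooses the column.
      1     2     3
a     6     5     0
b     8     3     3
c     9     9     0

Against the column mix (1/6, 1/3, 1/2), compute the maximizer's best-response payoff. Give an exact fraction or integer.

9/2

a: (6)·(1/6) + (5)·(1/3) + (0)·(1/2) = 8/3.
b: (8)·(1/6) + (3)·(1/3) + (3)·(1/2) = 23/6.
c: (9)·(1/6) + (9)·(1/3) + (0)·(1/2) = 9/2.
The best pure response is c with expected payoff 9/2.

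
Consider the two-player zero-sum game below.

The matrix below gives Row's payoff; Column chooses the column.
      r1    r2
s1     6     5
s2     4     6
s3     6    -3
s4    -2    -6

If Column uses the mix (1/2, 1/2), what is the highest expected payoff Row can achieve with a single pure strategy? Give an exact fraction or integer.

11/2

s1: (6)·(1/2) + (5)·(1/2) = 11/2.
s2: (4)·(1/2) + (6)·(1/2) = 5.
s3: (6)·(1/2) + (-3)·(1/2) = 3/2.
s4: (-2)·(1/2) + (-6)·(1/2) = -4.
The best pure response is s1 with expected payoff 11/2.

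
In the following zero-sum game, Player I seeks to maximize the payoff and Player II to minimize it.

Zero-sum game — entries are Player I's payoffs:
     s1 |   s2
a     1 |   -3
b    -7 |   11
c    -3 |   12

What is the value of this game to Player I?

Row b is strictly dominated by row c, so Player I never plays it.
The remaining 2×2 game on (a, c) × (s1, s2) has no saddle point. Let Player I play a with probability p; indifference gives p − 3(1−p) = −3p + 12(1−p), so p = 15/19.
Similarly Player II's optimal q on s1 is 15/19, and the value is 1·(15/19) + (-3)·(4/19) = 3/19.

3/19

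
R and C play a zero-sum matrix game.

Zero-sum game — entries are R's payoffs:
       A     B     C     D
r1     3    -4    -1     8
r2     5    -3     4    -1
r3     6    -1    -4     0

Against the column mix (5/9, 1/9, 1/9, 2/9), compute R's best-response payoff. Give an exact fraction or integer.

26/9

r1: (3)·(5/9) + (-4)·(1/9) + (-1)·(1/9) + (8)·(2/9) = 26/9.
r2: (5)·(5/9) + (-3)·(1/9) + (4)·(1/9) + (-1)·(2/9) = 8/3.
r3: (6)·(5/9) + (-1)·(1/9) + (-4)·(1/9) + (0)·(2/9) = 25/9.
The best pure response is r1 with expected payoff 26/9.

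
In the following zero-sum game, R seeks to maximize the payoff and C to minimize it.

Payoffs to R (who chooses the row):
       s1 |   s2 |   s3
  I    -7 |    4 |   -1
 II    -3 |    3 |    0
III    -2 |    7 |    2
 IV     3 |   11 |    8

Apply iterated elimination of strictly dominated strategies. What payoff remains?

3

Row I is strictly dominated by row III (-2>-7, 7>4, 2>-1); eliminate I.
Column s2 is strictly dominated by s1 for C (-3<3, -2<7, 3<11); eliminate s2.
Column s3 is strictly dominated by s1 for C (-3<0, -2<2, 3<8); eliminate s3.
Row III is strictly dominated by row IV (3>-2); eliminate III.
Row II is strictly dominated by row IV (3>-3); eliminate II.
Only (IV, s1) remains, with payoff 3.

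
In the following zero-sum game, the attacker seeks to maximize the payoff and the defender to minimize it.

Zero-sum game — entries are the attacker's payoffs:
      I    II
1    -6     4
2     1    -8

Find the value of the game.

Row minima are -6 and -8, so the attacker's maximin is -6; column maxima are 1 and 4, so the defender's minimax is 1. These differ, so the equilibrium is in mixed strategies.
Let the attacker play 1 with probability p. The defender is indifferent when −6p + (1−p) = 4p − 8(1−p), giving p = 9/19.
Let the defender play I with probability q. The attacker is indifferent when −6q + 4(1−q) = q − 8(1−q), giving q = 12/19.
The value is -6·(12/19) + (4)·(7/19) = -44/19.

-44/19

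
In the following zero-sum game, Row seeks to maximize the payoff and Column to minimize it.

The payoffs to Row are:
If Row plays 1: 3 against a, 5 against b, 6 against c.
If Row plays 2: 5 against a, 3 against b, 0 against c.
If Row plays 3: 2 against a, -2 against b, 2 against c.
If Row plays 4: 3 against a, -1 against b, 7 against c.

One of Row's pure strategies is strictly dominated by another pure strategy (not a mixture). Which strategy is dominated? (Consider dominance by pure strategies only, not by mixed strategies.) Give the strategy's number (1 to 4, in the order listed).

Compare 3 with 1: 3 > 2, 5 > -2, 6 > 2.
So 1 strictly dominates 3 for Row; 3 is strictly dominated.

3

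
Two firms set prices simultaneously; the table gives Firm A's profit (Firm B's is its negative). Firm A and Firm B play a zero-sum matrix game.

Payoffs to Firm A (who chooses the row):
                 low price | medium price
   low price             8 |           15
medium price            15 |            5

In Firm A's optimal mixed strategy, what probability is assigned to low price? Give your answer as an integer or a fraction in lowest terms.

10/17

Row minima are 8 and 5, so Firm A's maximin is 8; column maxima are 15 and 15, so Firm B's minimax is 15. These differ, so the equilibrium is in mixed strategies.
Let Firm A play low price with probability p. Firm B is indifferent when 8p + 15(1−p) = 15p + 5(1−p), giving p = 10/17.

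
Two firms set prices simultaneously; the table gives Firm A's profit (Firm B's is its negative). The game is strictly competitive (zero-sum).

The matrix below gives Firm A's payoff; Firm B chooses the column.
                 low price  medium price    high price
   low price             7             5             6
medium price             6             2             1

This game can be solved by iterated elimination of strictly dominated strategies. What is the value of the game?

5

Column low price is strictly dominated by medium price for Firm B (5<7, 2<6); eliminate low price.
Row medium price is strictly dominated by row low price (5>2, 6>1); eliminate medium price.
Column high price is strictly dominated by medium price for Firm B (5<6); eliminate high price.
Only (low price, medium price) remains, with payoff 5.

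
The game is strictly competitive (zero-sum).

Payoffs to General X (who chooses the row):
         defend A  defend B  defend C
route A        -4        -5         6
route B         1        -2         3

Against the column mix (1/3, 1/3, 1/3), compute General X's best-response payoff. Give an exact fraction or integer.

2/3

route A: (-4)·(1/3) + (-5)·(1/3) + (6)·(1/3) = -1.
route B: (1)·(1/3) + (-2)·(1/3) + (3)·(1/3) = 2/3.
The best pure response is route B with expected payoff 2/3.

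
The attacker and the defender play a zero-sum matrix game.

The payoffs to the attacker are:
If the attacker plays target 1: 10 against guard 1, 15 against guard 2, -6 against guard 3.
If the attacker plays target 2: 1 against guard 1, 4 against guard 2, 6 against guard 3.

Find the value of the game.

22/7

Column guard 2 is strictly dominated by guard 1 for the defender (it gives the attacker more in every row).
The remaining 2×2 game on (target 1, target 2) × (guard 1, guard 3) has no saddle point. Let the attacker play target 1 with probability p; indifference gives 10p + (1−p) = −6p + 6(1−p), so p = 5/21.
Similarly the defender's optimal q on guard 1 is 4/7, and the value is 10·(4/7) + (-6)·(3/7) = 22/7.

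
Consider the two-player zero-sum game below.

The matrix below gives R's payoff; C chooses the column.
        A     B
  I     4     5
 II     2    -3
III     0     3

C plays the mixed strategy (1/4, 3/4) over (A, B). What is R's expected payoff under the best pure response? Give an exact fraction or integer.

I: (4)·(1/4) + (5)·(3/4) = 19/4.
II: (2)·(1/4) + (-3)·(3/4) = -7/4.
III: (0)·(1/4) + (3)·(3/4) = 9/4.
The best pure response is I with expected payoff 19/4.

19/4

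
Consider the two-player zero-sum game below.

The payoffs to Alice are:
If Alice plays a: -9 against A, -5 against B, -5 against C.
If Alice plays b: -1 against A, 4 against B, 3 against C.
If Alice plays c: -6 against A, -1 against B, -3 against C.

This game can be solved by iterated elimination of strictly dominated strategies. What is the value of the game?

-1

Column C is strictly dominated by A for Bob (-9<-5, -1<3, -6<-3); eliminate C.
Column B is strictly dominated by A for Bob (-9<-5, -1<4, -6<-1); eliminate B.
Row a is strictly dominated by row b (-1>-9); eliminate a.
Row c is strictly dominated by row b (-1>-6); eliminate c.
Only (b, A) remains, with payoff -1.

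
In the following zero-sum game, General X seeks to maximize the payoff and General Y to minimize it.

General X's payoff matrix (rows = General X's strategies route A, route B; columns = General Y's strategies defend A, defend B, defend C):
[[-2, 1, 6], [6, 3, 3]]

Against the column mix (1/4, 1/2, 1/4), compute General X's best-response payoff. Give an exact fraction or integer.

route A: (-2)·(1/4) + (1)·(1/2) + (6)·(1/4) = 3/2.
route B: (6)·(1/4) + (3)·(1/2) + (3)·(1/4) = 15/4.
The best pure response is route B with expected payoff 15/4.

15/4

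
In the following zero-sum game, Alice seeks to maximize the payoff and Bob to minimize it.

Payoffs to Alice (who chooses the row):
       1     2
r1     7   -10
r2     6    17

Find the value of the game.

179/28

Row minima are -10 and 6, so Alice's maximin is 6; column maxima are 7 and 17, so Bob's minimax is 7. These differ, so the equilibrium is in mixed strategies.
Let Alice play r1 with probability p. Bob is indifferent when 7p + 6(1−p) = −10p + 17(1−p), giving p = 11/28.
Let Bob play 1 with probability q. Alice is indifferent when 7q − 10(1−q) = 6q + 17(1−q), giving q = 27/28.
The value is 7·(27/28) + (-10)·(1/28) = 179/28.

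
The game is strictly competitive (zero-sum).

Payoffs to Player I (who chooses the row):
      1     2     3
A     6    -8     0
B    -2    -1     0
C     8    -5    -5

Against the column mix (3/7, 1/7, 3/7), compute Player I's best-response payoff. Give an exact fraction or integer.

A: (6)·(3/7) + (-8)·(1/7) + (0)·(3/7) = 10/7.
B: (-2)·(3/7) + (-1)·(1/7) + (0)·(3/7) = -1.
C: (8)·(3/7) + (-5)·(1/7) + (-5)·(3/7) = 4/7.
The best pure response is A with expected payoff 10/7.

10/7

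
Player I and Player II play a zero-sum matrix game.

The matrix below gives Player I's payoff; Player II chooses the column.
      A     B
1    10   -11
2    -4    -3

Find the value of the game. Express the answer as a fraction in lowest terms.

-37/11

Row minima are -11 and -4, so Player I's maximin is -4; column maxima are 10 and -3, so Player II's minimax is -3. These differ, so the equilibrium is in mixed strategies.
Let Player I play 1 with probability p. Player II is indifferent when 10p − 4(1−p) = −11p − 3(1−p), giving p = 1/22.
Let Player II play A with probability q. Player I is indifferent when 10q − 11(1−q) = −4q − 3(1−q), giving q = 4/11.
The value is 10·(4/11) + (-11)·(7/11) = -37/11.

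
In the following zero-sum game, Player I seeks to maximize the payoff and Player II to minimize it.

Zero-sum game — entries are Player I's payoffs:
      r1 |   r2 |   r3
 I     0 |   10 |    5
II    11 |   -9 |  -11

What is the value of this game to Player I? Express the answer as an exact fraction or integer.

55/27

Column r2 is strictly dominated by r3 for Player II (it gives Player I more in every row).
The remaining 2×2 game on (I, II) × (r1, r3) has no saddle point. Let Player I play I with probability p; indifference gives 11(1−p) = 5p − 11(1−p), so p = 22/27.
Similarly Player II's optimal q on r1 is 16/27, and the value is 0·(16/27) + (5)·(11/27) = 55/27.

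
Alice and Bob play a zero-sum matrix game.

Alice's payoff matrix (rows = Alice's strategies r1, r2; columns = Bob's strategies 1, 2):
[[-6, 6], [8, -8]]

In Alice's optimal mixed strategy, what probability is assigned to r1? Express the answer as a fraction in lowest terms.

Row minima are -6 and -8, so Alice's maximin is -6; column maxima are 8 and 6, so Bob's minimax is 6. These differ, so the equilibrium is in mixed strategies.
Let Alice play r1 with probability p. Bob is indifferent when −6p + 8(1−p) = 6p − 8(1−p), giving p = 4/7.

4/7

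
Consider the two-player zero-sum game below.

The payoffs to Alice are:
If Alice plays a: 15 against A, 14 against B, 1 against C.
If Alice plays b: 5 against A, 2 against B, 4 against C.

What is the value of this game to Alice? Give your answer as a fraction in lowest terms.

18/5

Column A is strictly dominated by B for Bob (it gives Alice more in every row).
The remaining 2×2 game on (a, b) × (B, C) has no saddle point. Let Alice play a with probability p; indifference gives 14p + 2(1−p) = p + 4(1−p), so p = 2/15.
Similarly Bob's optimal q on B is 1/5, and the value is 14·(1/5) + (1)·(4/5) = 18/5.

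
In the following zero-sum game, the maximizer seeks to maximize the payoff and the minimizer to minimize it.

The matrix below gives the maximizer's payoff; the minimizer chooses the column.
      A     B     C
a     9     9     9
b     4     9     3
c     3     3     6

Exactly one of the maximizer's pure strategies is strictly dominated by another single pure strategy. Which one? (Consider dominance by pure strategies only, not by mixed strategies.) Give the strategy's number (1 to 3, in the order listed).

3

Compare c with a: 9 > 3, 9 > 3, 9 > 6.
So a strictly dominates c for the maximizer; c is strictly dominated.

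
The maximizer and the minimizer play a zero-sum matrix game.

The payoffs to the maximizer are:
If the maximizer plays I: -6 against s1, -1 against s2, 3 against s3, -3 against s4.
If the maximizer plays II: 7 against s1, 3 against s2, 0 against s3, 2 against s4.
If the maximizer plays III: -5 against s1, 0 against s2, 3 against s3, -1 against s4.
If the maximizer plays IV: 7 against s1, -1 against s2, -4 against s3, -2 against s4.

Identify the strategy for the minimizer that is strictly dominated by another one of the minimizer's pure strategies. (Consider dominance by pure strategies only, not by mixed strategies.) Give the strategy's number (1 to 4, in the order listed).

The minimizer prefers columns that give the maximizer less. Compare s2 with s4: -3 < -1, 2 < 3, -1 < 0, -2 < -1.
So s4 strictly dominates s2 for the minimizer; s2 is strictly dominated.

2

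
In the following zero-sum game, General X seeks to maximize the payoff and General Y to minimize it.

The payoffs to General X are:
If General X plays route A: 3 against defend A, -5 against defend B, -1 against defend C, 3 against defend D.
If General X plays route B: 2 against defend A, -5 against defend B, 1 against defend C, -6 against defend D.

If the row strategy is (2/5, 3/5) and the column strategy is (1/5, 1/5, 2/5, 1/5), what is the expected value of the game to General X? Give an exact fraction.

-23/25

Against (1/5, 1/5, 2/5, 1/5), each row's expected payoff is route A: -1/5; route B: -7/5.
Taking the (2/5, 3/5)-weighted average: (2/5)·(-1/5) + (3/5)·(-7/5) = -23/25.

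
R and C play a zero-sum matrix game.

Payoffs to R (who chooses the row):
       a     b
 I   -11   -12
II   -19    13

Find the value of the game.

Row minima are -12 and -19, so R's maximin is -12; column maxima are -11 and 13, so C's minimax is -11. These differ, so the equilibrium is in mixed strategies.
Let R play I with probability p. C is indifferent when −11p − 19(1−p) = −12p + 13(1−p), giving p = 32/33.
Let C play a with probability q. R is indifferent when −11q − 12(1−q) = −19q + 13(1−q), giving q = 25/33.
The value is -11·(25/33) + (-12)·(8/33) = -371/33.

-371/33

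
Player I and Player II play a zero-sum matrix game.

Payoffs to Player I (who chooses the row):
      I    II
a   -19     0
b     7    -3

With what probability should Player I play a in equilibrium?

Row minima are -19 and -3, so Player I's maximin is -3; column maxima are 7 and 0, so Player II's minimax is 0. These differ, so the equilibrium is in mixed strategies.
Let Player I play a with probability p. Player II is indifferent when −19p + 7(1−p) = −3(1−p), giving p = 10/29.

10/29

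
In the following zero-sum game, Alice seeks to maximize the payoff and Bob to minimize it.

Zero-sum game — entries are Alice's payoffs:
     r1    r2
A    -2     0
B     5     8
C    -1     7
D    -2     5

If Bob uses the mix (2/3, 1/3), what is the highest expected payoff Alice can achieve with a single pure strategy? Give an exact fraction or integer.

6

A: (-2)·(2/3) + (0)·(1/3) = -4/3.
B: (5)·(2/3) + (8)·(1/3) = 6.
C: (-1)·(2/3) + (7)·(1/3) = 5/3.
D: (-2)·(2/3) + (5)·(1/3) = 1/3.
The best pure response is B with expected payoff 6.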